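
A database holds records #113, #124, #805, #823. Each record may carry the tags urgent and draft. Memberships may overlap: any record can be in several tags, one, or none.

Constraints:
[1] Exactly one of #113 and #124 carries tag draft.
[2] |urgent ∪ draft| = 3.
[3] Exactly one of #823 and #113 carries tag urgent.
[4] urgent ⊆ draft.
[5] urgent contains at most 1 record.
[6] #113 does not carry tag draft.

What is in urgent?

urgent = {#823}

From (6): #113 ∉ draft.
(1) (exactly one): #124 ∈ draft.
(4) contrapositive: #113 ∉ urgent.
(3) (exactly one): #823 ∈ urgent.
(4) with #823 ∈ urgent: #823 ∈ draft.
(5): urgent already has 1, so the rest are out.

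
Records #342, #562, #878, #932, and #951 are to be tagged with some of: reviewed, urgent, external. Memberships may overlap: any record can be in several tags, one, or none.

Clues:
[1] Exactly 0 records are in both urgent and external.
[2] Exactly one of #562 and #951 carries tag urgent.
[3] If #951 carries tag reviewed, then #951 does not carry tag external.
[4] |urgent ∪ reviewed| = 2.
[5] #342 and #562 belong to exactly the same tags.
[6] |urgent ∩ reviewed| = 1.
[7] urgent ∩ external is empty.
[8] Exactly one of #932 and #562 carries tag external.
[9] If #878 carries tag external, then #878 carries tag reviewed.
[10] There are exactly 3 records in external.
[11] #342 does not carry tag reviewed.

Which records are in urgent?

urgent = {#951}

From (11): #342 ∉ reviewed.
(5): #562 matches #342: #562 ∉ reviewed.
Suppose #342 ∈ urgent: no assignment then satisfies all the clues, so #342 ∉ urgent.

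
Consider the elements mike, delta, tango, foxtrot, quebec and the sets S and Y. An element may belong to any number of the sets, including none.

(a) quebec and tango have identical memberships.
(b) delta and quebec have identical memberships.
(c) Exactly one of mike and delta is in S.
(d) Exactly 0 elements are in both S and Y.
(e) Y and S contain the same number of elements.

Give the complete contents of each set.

S = {mike}; Y = {foxtrot}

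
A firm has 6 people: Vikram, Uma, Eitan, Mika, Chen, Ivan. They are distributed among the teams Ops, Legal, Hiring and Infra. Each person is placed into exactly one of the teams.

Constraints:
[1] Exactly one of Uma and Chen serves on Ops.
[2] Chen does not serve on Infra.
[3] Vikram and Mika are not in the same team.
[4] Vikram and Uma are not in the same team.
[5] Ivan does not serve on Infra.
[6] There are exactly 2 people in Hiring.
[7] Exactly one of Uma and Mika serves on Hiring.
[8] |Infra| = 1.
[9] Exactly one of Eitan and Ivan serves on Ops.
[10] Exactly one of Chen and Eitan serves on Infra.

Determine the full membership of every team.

Ops = {Ivan, Uma}; Legal = {Vikram}; Hiring = {Chen, Mika}; Infra = {Eitan}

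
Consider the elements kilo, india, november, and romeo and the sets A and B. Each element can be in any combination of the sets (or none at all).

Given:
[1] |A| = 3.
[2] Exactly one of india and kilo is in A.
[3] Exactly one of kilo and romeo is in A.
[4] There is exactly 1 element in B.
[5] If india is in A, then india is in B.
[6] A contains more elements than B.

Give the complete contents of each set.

A = {india, november, romeo}; B = {india}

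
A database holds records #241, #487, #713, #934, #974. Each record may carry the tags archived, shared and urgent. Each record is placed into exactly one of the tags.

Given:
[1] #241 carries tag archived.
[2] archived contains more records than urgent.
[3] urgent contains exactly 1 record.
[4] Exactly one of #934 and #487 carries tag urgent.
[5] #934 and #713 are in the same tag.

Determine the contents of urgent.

urgent = {#487}

From (1): #241 ∈ archived.
Suppose #487 ∉ urgent: no assignment then satisfies all the clues, so #487 ∈ urgent.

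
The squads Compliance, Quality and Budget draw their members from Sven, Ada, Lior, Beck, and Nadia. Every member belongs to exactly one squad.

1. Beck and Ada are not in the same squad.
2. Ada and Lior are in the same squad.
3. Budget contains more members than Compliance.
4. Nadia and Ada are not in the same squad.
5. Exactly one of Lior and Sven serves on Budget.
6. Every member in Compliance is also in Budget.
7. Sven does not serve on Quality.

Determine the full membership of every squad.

Compliance = {}; Quality = {Ada, Lior}; Budget = {Beck, Nadia, Sven}

From (7): Sven ∉ Quality.
Suppose Sven ∈ Compliance: no assignment then satisfies all the clues, so Sven ∉ Compliance.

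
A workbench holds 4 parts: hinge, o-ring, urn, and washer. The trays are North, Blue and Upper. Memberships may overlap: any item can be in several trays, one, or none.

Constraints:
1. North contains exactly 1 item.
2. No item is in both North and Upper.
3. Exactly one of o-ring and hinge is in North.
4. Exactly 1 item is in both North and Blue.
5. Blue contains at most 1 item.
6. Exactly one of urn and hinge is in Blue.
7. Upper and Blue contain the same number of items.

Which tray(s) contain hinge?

hinge: Blue, North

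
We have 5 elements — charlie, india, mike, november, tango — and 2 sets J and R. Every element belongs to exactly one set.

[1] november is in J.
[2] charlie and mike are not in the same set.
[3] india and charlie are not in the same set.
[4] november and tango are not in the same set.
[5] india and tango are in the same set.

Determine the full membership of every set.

From (1): november ∈ J.
(4): tango ∉ J.
(5): india matches tango: india ∉ J.
Only one set left: india ∈ R.
Only one set left: tango ∈ R.
(3): charlie ∉ R.
Only one set left: charlie ∈ J.
(2): mike ∉ J.
Only one set left: mike ∈ R.

J = {charlie, november}; R = {india, mike, tango}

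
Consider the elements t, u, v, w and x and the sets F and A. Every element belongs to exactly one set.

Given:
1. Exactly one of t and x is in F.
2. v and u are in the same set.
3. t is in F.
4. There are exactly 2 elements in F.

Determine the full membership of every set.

From (3): t ∈ F.
(1) (exactly one): x ∉ F.
Only one set left: x ∈ A.
Suppose u ∈ F: no assignment then satisfies all the clues, so u ∉ F.

F = {t, w}; A = {u, v, x}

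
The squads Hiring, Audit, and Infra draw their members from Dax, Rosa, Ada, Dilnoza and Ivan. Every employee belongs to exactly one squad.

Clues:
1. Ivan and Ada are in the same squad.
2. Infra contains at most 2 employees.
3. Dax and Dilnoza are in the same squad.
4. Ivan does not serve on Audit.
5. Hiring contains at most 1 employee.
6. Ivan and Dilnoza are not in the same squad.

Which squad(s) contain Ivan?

From (4): Ivan ∉ Audit.
(1): Ada matches Ivan: Ada ∉ Audit.
Suppose Ivan ∈ Hiring: no assignment then satisfies all the clues, so Ivan ∉ Hiring.

Ivan: Infra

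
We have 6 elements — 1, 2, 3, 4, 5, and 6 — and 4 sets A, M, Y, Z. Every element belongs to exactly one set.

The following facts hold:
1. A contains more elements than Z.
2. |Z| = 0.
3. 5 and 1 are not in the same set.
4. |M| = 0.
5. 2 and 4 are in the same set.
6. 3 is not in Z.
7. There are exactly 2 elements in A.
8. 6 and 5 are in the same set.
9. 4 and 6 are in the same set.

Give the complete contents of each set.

A = {1, 3}; M = {}; Y = {2, 4, 5, 6}; Z = {}

From (6): 3 ∉ Z.
(2): Z already has 0, so the rest are out.
(4): M already has 0, so the rest are out.
Suppose 1 ∉ A: no assignment then satisfies all the clues, so 1 ∈ A.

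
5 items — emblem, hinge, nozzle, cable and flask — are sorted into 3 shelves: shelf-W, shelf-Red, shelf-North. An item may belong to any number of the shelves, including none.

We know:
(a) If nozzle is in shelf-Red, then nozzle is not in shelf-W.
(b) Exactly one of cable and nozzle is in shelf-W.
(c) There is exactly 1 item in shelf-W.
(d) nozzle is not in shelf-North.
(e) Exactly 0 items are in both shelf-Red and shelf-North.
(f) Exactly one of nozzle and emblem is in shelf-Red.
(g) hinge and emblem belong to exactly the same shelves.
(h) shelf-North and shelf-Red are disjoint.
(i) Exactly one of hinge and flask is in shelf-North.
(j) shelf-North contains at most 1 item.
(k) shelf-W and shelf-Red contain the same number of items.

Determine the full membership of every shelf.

shelf-W = {cable}; shelf-Red = {nozzle}; shelf-North = {flask}

From (d): nozzle ∉ shelf-North.
Suppose emblem ∈ shelf-W: no assignment then satisfies all the clues, so emblem ∉ shelf-W.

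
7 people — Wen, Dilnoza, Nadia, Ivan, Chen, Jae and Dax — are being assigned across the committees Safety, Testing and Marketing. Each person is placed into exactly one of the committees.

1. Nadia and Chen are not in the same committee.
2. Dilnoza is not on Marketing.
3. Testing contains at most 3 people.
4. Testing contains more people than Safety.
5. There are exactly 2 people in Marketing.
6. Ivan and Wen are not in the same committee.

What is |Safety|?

2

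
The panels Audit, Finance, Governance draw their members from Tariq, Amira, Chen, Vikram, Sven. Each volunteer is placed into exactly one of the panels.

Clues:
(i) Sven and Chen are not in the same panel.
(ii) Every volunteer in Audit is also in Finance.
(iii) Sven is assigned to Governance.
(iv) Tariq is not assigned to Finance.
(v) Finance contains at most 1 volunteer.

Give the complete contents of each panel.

Audit = {}; Finance = {Chen}; Governance = {Amira, Sven, Tariq, Vikram}

From (iii): Sven ∈ Governance.
From (iv): Tariq ∉ Finance.
(i): Chen ∉ Governance.
(ii) contrapositive: Tariq ∉ Audit.
Only one panel left: Tariq ∈ Governance.
Suppose Amira ∈ Audit: no assignment then satisfies all the clues, so Amira ∉ Audit.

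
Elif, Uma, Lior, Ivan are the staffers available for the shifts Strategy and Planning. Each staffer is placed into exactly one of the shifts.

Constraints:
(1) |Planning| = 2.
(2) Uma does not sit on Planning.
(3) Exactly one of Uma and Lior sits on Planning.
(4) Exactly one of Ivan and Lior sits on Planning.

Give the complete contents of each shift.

Strategy = {Ivan, Uma}; Planning = {Elif, Lior}

From (2): Uma ∉ Planning.
(3) (exactly one): Lior ∈ Planning.
(4) (exactly one): Ivan ∉ Planning.
Only one shift left: Uma ∈ Strategy.
Only one shift left: Ivan ∈ Strategy.
(1): only 2 candidates remain for Planning, so all are in.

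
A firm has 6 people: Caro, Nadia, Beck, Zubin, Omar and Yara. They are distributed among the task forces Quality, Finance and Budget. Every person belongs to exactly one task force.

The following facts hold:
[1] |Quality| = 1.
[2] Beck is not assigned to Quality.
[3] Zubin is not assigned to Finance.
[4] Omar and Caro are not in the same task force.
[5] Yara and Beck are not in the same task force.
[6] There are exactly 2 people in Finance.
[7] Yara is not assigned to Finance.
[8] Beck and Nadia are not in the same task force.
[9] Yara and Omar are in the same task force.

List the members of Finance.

Finance = {Beck, Caro}

From (2): Beck ∉ Quality.
From (3): Zubin ∉ Finance.
From (7): Yara ∉ Finance.
(9): Omar matches Yara: Omar ∉ Finance.
Suppose Caro ∉ Finance: no assignment then satisfies all the clues, so Caro ∈ Finance.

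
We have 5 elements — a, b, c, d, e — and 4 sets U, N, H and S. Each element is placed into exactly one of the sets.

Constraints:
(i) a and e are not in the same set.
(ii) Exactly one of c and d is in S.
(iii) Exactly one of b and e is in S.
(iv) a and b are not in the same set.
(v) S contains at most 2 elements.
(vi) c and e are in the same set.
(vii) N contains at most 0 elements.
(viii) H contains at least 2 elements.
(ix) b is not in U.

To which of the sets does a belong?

a: U

From (ix): b ∉ U.
(vii): N already has 0, so the rest are out.
Suppose a ∉ U: no assignment then satisfies all the clues, so a ∈ U.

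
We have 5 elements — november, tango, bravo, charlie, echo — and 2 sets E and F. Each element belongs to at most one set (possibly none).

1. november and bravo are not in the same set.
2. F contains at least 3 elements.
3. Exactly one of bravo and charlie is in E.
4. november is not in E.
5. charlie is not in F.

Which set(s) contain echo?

echo: F

From (4): november ∉ E.
From (5): charlie ∉ F.
Suppose echo ∈ E: no assignment then satisfies all the clues, so echo ∉ E.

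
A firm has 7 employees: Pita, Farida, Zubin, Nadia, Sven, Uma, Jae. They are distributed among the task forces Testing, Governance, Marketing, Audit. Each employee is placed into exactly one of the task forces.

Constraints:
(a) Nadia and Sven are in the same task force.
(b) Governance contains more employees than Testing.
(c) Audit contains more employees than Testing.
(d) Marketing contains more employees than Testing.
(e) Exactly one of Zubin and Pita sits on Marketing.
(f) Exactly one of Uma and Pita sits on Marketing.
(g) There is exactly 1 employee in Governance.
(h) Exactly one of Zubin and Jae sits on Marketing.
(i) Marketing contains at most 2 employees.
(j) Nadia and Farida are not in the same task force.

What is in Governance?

Governance = {Farida}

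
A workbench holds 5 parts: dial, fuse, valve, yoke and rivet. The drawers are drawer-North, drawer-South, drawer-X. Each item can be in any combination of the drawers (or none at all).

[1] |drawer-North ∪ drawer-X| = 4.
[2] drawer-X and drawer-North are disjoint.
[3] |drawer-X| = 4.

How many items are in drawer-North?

0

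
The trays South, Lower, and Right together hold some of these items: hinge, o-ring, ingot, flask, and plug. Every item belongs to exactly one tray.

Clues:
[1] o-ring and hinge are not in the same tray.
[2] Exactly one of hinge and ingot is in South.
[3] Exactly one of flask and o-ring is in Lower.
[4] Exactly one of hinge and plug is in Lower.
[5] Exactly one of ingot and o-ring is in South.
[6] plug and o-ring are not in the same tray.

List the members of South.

South = {ingot, plug}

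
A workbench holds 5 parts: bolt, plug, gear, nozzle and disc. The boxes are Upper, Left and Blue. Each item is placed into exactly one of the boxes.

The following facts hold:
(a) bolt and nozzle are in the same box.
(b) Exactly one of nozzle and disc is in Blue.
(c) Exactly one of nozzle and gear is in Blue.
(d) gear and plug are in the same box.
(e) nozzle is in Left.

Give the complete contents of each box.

From (e): nozzle ∈ Left.
(a): bolt matches nozzle: bolt ∉ Upper.
(a): bolt matches nozzle: bolt ∈ Left.
(b) (exactly one): disc ∈ Blue.
(c) (exactly one): gear ∈ Blue.
(d): plug matches gear: plug ∉ Upper.
(d): plug matches gear: plug ∉ Left.
(d): plug matches gear: plug ∈ Blue.

Upper = {}; Left = {bolt, nozzle}; Blue = {disc, gear, plug}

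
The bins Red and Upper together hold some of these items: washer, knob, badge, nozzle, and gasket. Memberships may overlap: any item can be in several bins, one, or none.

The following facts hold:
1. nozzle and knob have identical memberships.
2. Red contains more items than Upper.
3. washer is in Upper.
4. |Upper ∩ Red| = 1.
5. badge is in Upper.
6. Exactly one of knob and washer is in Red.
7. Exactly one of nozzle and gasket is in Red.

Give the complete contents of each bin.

Red = {badge, knob, nozzle}; Upper = {badge, washer}

From (3): washer ∈ Upper.
From (5): badge ∈ Upper.
Suppose washer ∈ Red: no assignment then satisfies all the clues, so washer ∉ Red.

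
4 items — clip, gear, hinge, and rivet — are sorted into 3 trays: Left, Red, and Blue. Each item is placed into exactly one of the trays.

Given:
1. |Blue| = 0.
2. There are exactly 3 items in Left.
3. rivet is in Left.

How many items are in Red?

1

From (3): rivet ∈ Left.
(1): Blue already has 0, so the rest are out.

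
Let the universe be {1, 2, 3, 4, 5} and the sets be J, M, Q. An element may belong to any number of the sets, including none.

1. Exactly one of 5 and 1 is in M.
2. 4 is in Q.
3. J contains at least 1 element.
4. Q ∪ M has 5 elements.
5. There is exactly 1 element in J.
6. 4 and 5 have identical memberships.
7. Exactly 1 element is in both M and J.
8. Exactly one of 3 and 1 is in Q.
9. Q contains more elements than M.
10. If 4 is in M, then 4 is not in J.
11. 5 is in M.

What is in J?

J = {3}

From (2): 4 ∈ Q.
From (11): 5 ∈ M.
(1) (exactly one): 1 ∉ M.
(6): 4 matches 5: 4 ∈ M.
(6): 5 matches 4: 5 ∈ Q.
(10): 4 ∉ J.
(6): 5 matches 4: 5 ∉ J.
Suppose 1 ∈ J: no assignment then satisfies all the clues, so 1 ∉ J.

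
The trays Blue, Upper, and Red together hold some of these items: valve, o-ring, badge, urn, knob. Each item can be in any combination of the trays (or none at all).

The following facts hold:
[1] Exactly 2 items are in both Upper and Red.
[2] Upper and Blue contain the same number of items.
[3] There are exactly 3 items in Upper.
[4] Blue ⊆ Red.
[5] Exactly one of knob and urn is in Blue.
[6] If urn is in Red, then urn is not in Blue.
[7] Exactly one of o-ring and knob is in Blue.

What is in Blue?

Blue = {badge, knob, valve}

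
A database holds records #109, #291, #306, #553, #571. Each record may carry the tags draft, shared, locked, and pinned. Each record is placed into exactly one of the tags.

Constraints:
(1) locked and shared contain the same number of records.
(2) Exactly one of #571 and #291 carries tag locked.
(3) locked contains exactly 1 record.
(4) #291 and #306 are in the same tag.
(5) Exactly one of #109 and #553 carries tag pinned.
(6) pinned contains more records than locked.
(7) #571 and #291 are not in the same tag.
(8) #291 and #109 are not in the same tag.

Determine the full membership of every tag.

draft = {}; shared = {#109}; locked = {#571}; pinned = {#291, #306, #553}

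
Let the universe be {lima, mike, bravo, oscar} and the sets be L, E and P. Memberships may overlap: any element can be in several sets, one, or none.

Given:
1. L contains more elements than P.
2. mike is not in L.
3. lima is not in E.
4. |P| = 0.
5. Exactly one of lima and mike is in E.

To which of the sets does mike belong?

mike: E

From (2): mike ∉ L.
From (3): lima ∉ E.
(4): P already has 0, so the rest are out.
(5) (exactly one): mike ∈ E.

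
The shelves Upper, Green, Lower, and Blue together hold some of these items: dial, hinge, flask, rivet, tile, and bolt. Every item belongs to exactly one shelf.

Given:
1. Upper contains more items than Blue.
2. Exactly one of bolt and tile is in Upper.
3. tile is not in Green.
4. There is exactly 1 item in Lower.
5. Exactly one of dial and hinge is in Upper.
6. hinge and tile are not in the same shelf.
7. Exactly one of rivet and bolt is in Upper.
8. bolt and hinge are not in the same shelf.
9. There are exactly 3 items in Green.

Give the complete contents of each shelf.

From (3): tile ∉ Green.
Suppose dial ∉ Upper: no assignment then satisfies all the clues, so dial ∈ Upper.

Upper = {bolt, dial}; Green = {flask, hinge, rivet}; Lower = {tile}; Blue = {}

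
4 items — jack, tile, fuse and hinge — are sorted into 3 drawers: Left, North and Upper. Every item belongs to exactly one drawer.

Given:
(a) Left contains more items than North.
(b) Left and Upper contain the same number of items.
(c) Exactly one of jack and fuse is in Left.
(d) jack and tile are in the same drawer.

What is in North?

North = {}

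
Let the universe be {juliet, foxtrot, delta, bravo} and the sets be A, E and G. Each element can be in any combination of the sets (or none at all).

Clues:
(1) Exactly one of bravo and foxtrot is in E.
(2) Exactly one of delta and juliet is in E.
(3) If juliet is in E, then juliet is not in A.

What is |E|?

2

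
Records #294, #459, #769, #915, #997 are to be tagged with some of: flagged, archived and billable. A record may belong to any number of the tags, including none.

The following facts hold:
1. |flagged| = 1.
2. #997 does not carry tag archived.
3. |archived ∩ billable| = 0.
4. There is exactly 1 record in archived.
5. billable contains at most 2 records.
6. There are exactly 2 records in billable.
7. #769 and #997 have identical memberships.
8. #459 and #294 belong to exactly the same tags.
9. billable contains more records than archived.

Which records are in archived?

From (2): #997 ∉ archived.
(7): #769 matches #997: #769 ∉ archived.
Suppose #294 ∈ archived: no assignment then satisfies all the clues, so #294 ∉ archived.

archived = {#915}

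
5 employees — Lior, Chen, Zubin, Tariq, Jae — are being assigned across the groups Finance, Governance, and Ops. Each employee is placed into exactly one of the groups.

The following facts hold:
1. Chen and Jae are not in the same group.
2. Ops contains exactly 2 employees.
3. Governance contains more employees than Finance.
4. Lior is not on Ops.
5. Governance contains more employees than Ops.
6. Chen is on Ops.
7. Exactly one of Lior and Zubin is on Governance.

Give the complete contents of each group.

Finance = {}; Governance = {Jae, Lior, Tariq}; Ops = {Chen, Zubin}

From (4): Lior ∉ Ops.
From (6): Chen ∈ Ops.
(1): Jae ∉ Ops.
Suppose Lior ∈ Finance: no assignment then satisfies all the clues, so Lior ∉ Finance.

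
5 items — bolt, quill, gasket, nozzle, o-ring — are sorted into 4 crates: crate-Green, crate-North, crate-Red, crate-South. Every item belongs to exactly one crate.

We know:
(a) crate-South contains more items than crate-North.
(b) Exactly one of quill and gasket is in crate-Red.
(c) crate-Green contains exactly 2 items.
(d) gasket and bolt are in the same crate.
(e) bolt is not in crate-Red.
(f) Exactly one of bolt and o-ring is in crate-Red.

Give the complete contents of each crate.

crate-Green = {bolt, gasket}; crate-North = {}; crate-Red = {o-ring, quill}; crate-South = {nozzle}

From (e): bolt ∉ crate-Red.
(d): gasket matches bolt: gasket ∉ crate-Red.
(f) (exactly one): o-ring ∈ crate-Red.
(b) (exactly one): quill ∈ crate-Red.
Suppose bolt ∉ crate-Green: no assignment then satisfies all the clues, so bolt ∈ crate-Green.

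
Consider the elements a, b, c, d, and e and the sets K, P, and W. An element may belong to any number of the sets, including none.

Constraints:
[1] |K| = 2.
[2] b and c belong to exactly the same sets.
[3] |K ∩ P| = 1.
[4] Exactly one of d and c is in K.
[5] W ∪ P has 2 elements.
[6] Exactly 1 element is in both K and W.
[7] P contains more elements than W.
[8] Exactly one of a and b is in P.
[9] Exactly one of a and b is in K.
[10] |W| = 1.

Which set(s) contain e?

e: P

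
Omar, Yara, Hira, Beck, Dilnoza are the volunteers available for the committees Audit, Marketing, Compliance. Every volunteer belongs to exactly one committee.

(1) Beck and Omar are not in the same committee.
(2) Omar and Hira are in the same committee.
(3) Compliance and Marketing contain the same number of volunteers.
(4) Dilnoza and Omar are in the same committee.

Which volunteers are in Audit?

Audit = {Dilnoza, Hira, Omar}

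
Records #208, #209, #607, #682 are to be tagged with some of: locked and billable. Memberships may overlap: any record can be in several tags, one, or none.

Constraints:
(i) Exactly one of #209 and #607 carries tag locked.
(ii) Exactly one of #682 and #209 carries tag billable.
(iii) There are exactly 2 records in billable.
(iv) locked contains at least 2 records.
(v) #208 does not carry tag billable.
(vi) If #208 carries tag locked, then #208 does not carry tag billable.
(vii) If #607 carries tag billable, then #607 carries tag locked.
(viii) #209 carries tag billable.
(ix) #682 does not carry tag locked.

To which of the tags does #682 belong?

#682: none

From (v): #208 ∉ billable.
From (viii): #209 ∈ billable.
From (ix): #682 ∉ locked.
(ii) (exactly one): #682 ∉ billable.
(iii): only 2 candidates remain for billable, so all are in.
(vii): #607 ∈ locked.
(i) (exactly one): #209 ∉ locked.
(iv): only 2 candidates remain for locked, so all are in.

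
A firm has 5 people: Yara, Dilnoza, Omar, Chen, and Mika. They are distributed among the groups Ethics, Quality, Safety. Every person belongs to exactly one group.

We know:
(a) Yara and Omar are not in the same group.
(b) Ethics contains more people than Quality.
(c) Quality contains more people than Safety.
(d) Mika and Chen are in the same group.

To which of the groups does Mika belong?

Mika: Ethics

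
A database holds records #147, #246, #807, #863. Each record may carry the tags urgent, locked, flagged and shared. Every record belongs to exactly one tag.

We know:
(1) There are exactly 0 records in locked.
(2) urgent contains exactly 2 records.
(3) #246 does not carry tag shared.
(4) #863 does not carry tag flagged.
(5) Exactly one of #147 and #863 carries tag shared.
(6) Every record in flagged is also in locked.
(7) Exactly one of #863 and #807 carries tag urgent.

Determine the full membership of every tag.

urgent = {#246, #863}; locked = {}; flagged = {}; shared = {#147, #807}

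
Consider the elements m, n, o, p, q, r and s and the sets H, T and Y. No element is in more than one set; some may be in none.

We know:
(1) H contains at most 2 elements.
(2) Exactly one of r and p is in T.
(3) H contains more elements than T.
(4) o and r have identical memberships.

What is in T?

T = {p}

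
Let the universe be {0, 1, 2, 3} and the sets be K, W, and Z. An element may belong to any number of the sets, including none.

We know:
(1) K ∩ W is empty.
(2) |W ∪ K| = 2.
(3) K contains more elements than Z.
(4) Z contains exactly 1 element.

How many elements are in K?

2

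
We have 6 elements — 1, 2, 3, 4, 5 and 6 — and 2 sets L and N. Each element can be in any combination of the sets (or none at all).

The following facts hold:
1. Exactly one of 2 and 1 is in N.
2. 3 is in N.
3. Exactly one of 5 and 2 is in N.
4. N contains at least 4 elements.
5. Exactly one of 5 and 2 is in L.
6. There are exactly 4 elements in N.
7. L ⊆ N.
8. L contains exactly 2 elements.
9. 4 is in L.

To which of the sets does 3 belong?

3: N

From (2): 3 ∈ N.
From (9): 4 ∈ L.
(7) with 4 ∈ L: 4 ∈ N.
Suppose 3 ∈ L: no assignment then satisfies all the clues, so 3 ∉ L.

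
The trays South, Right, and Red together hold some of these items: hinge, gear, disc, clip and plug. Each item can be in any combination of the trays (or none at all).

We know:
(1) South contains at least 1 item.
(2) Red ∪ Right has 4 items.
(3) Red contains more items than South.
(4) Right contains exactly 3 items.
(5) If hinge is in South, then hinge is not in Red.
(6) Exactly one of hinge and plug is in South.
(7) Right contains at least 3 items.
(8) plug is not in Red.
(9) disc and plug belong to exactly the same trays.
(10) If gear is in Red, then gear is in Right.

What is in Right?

Right = {disc, gear, plug}

From (8): plug ∉ Red.
(9): disc matches plug: disc ∉ Red.
Suppose hinge ∈ Right: no assignment then satisfies all the clues, so hinge ∉ Right.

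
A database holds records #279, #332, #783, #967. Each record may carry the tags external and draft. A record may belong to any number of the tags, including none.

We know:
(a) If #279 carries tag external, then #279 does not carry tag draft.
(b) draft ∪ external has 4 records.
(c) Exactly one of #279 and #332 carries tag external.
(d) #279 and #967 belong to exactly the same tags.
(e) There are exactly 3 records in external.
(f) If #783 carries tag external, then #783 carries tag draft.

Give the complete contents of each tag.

external = {#279, #783, #967}; draft = {#332, #783}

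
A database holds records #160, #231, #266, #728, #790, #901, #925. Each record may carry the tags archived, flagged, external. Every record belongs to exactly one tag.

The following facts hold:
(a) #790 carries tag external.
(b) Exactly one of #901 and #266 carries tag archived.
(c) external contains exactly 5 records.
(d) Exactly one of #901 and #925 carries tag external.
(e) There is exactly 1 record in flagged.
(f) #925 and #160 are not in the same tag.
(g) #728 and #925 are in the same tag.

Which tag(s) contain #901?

From (a): #790 ∈ external.
Suppose #901 ∉ archived: no assignment then satisfies all the clues, so #901 ∈ archived.

#901: archived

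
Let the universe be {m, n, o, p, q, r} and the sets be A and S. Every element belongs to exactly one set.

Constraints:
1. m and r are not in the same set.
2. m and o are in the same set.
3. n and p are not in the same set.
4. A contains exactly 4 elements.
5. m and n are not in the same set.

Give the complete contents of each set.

A = {m, o, p, q}; S = {n, r}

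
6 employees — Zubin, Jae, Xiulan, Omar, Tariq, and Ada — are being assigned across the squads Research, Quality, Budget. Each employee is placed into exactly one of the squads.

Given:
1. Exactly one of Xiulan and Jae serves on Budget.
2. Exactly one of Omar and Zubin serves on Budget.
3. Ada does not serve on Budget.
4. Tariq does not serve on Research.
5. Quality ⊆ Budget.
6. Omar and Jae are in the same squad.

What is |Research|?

3

From (3): Ada ∉ Budget.
From (4): Tariq ∉ Research.
(5) contrapositive: Ada ∉ Quality.
Only one squad left: Ada ∈ Research.
Suppose Zubin ∈ Quality: no assignment then satisfies all the clues, so Zubin ∉ Quality.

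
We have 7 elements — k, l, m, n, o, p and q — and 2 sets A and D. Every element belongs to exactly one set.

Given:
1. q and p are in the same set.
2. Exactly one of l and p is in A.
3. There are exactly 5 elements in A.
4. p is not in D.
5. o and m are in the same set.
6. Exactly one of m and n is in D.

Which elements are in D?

D = {l, n}

From (4): p ∉ D.
(1): q matches p: q ∉ D.
Only one set left: p ∈ A.
Only one set left: q ∈ A.
(2) (exactly one): l ∉ A.
Only one set left: l ∈ D.
Suppose k ∈ D: no assignment then satisfies all the clues, so k ∉ D.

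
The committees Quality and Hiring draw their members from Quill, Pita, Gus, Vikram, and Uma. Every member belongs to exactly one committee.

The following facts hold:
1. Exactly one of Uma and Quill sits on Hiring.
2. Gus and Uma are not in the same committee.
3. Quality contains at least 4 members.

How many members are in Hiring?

1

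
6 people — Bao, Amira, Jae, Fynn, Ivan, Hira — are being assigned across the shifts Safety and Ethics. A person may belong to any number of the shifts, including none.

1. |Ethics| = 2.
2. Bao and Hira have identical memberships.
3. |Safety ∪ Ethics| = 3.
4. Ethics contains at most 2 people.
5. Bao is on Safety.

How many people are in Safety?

3

From (5): Bao ∈ Safety.
(2): Hira matches Bao: Hira ∈ Safety.
Suppose Bao ∉ Ethics: no assignment then satisfies all the clues, so Bao ∈ Ethics.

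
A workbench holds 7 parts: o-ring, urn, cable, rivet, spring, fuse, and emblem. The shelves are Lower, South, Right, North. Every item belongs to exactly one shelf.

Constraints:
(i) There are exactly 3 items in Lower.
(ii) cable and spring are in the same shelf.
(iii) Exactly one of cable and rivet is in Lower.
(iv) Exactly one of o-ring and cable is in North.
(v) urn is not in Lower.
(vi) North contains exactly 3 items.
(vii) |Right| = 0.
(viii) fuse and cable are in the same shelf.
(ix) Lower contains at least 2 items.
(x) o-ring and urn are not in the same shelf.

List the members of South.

South = {urn}

From (v): urn ∉ Lower.
(vii): Right already has 0, so the rest are out.
Suppose o-ring ∈ South: no assignment then satisfies all the clues, so o-ring ∉ South.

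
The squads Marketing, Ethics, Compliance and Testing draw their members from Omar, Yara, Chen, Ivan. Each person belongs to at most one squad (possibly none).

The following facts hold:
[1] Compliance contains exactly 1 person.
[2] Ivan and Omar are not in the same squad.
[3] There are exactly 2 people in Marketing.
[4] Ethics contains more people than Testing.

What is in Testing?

Testing = {}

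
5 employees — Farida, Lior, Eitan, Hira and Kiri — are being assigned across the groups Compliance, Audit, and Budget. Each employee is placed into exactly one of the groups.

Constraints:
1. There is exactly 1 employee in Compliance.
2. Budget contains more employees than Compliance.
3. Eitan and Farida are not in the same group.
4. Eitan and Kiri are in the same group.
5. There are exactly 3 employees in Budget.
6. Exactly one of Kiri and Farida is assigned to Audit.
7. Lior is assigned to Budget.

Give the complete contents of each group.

From (7): Lior ∈ Budget.
Suppose Farida ∈ Compliance: no assignment then satisfies all the clues, so Farida ∉ Compliance.

Compliance = {Hira}; Audit = {Farida}; Budget = {Eitan, Kiri, Lior}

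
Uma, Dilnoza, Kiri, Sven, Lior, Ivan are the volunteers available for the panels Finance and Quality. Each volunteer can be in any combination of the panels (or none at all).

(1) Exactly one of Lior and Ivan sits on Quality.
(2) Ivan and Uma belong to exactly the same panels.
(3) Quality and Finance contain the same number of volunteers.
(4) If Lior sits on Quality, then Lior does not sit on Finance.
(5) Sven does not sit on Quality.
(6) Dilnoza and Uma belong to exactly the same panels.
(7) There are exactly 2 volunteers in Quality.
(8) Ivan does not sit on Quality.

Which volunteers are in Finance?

From (5): Sven ∉ Quality.
From (8): Ivan ∉ Quality.
(1) (exactly one): Lior ∈ Quality.
(2): Uma matches Ivan: Uma ∉ Quality.
(4): Lior ∉ Finance.
(6): Dilnoza matches Uma: Dilnoza ∉ Quality.
(7): only 2 candidates remain for Quality, so all are in.
Suppose Uma ∈ Finance: no assignment then satisfies all the clues, so Uma ∉ Finance.

Finance = {Kiri, Sven}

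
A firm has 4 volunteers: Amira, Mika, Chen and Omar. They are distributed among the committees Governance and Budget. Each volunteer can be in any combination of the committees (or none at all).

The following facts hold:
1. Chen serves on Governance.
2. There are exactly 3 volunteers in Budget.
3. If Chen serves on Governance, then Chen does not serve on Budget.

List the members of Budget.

Budget = {Amira, Mika, Omar}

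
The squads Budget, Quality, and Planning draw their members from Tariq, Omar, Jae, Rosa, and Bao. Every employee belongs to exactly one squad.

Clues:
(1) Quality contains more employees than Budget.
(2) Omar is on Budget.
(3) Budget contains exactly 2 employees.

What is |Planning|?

0

From (2): Omar ∈ Budget.
Suppose Tariq ∈ Planning: no assignment then satisfies all the clues, so Tariq ∉ Planning.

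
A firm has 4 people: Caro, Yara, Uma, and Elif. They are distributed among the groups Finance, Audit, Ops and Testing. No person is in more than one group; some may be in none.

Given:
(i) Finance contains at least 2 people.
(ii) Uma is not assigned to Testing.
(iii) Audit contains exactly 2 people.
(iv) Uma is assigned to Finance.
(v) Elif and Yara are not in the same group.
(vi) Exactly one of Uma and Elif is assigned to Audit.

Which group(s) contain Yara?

Yara: Finance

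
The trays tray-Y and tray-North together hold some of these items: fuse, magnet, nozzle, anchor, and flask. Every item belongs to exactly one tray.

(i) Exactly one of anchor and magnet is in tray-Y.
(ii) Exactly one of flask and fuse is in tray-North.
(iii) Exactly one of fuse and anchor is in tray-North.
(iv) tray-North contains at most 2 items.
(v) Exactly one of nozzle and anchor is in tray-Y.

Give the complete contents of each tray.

tray-Y = {fuse, magnet, nozzle}; tray-North = {anchor, flask}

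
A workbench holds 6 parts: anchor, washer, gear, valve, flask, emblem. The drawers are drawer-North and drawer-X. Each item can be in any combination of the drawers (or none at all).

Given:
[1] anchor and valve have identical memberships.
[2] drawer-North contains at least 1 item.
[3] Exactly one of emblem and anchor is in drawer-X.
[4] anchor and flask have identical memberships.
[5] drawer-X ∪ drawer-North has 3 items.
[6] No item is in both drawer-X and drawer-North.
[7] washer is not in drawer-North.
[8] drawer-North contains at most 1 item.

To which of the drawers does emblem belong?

emblem: drawer-X

From (7): washer ∉ drawer-North.
Suppose emblem ∈ drawer-North: no assignment then satisfies all the clues, so emblem ∉ drawer-North.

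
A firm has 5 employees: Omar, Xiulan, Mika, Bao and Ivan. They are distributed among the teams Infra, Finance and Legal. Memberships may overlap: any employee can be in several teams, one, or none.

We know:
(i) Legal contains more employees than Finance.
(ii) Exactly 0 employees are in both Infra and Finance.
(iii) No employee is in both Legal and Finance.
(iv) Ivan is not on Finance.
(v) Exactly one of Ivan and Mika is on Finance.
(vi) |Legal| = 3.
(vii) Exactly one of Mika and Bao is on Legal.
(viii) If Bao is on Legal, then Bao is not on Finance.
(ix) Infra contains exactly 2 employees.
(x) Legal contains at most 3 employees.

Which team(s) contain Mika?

Mika: Finance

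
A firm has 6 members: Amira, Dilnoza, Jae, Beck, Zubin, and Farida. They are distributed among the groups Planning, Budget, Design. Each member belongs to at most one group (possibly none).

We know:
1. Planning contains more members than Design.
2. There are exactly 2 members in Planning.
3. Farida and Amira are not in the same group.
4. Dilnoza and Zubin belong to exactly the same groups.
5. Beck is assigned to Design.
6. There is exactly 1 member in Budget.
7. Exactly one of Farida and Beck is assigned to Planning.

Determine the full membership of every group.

Planning = {Farida, Jae}; Budget = {Amira}; Design = {Beck}

From (5): Beck ∈ Design.
(7) (exactly one): Farida ∈ Planning.
(3): Amira ∉ Planning.
Suppose Amira ∉ Budget: no assignment then satisfies all the clues, so Amira ∈ Budget.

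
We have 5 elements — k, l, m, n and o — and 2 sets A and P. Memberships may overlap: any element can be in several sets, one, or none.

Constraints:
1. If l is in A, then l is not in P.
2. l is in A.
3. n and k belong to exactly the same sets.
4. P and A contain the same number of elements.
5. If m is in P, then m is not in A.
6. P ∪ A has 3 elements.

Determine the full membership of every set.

A = {l, o}; P = {m, o}

From (2): l ∈ A.
(1): l ∉ P.
Suppose k ∈ A: no assignment then satisfies all the clues, so k ∉ A.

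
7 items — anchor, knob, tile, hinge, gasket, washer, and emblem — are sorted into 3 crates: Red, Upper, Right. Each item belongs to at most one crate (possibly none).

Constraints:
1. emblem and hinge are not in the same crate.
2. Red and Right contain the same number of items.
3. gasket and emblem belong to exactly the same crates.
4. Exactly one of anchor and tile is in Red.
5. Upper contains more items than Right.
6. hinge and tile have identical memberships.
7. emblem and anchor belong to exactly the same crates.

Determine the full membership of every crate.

Red = {hinge, tile}; Upper = {anchor, emblem, gasket}; Right = {knob, washer}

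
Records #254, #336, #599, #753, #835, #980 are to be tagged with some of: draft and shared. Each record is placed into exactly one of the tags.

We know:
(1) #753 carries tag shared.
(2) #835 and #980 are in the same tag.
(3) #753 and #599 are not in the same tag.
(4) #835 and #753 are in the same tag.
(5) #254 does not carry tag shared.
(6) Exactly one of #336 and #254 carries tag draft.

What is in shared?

From (1): #753 ∈ shared.
From (5): #254 ∉ shared.
(3): #599 ∉ shared.
(4): #835 matches #753: #835 ∉ draft.
(4): #835 matches #753: #835 ∈ shared.
Only one tag left: #254 ∈ draft.
Only one tag left: #599 ∈ draft.
(2): #980 matches #835: #980 ∉ draft.
(2): #980 matches #835: #980 ∈ shared.
(6) (exactly one): #336 ∉ draft.
Only one tag left: #336 ∈ shared.

shared = {#336, #753, #835, #980}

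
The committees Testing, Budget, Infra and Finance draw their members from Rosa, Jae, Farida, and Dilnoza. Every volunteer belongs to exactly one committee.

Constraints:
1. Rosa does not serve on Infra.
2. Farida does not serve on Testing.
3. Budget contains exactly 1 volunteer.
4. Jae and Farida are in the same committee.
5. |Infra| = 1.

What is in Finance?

Finance = {Farida, Jae}

From (1): Rosa ∉ Infra.
From (2): Farida ∉ Testing.
(4): Jae matches Farida: Jae ∉ Testing.
Suppose Rosa ∈ Finance: no assignment then satisfies all the clues, so Rosa ∉ Finance.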